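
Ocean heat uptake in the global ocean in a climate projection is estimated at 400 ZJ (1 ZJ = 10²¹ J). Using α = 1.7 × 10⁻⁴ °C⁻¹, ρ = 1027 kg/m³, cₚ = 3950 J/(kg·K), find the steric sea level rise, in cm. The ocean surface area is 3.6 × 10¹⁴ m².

Per unit area: Q = 400×10²¹ / (3.6×10¹⁴) ≈ 1.111×10⁹ J/m²
Δh = αQ/(ρcₚ) = 1.7×10⁻⁴ × 1.111×10⁹ / (1027 × 3950) ≈ 0.046558 m

about 4.7 cm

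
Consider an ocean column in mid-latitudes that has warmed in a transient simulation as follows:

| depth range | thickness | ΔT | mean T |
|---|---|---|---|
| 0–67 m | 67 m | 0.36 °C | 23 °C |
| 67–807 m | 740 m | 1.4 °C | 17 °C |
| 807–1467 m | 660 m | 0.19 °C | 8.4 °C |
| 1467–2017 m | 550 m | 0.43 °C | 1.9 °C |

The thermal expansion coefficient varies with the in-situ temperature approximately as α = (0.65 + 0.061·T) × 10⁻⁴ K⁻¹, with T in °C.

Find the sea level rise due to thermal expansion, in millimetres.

about 212 mm

Layer 1: α = (0.65 + 0.061×23)×10⁻⁴ = 2.053×10⁻⁴ K⁻¹
Layer 2: α = (0.65 + 0.061×17)×10⁻⁴ = 1.687×10⁻⁴ K⁻¹
Layer 3: α = (0.65 + 0.061×8.4)×10⁻⁴ = 1.1624×10⁻⁴ K⁻¹
Layer 4: α = (0.65 + 0.061×1.9)×10⁻⁴ = 0.7659×10⁻⁴ K⁻¹
Layer 1: 0.36 × 67 × 2.053×10⁻⁴ = 0.004951836 m
67–807 m: 1.687×10⁻⁴ × 740 × 1.4 = 0.1747732 m
660 × 0.19 × 1.1624×10⁻⁴ = 0.014576496 m
1467–2017 m: 0.43 × 0.7659×10⁻⁴ × 550 = 0.018113535 m
Δh = 0.004951836 + 0.1747732 + 0.014576496 + 0.018113535 = 0.212415067 m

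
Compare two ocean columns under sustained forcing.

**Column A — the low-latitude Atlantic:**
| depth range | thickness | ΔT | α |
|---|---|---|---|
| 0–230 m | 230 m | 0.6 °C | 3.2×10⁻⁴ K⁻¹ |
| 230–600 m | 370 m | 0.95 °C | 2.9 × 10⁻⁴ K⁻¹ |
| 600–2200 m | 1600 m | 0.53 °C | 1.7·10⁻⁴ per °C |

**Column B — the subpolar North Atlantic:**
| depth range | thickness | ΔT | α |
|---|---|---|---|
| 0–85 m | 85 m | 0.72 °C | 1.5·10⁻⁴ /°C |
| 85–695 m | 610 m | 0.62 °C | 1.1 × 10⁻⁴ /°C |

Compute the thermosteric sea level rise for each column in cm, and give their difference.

Δh_A ≈ 29 cm, Δh_B ≈ 5.1 cm; difference ≈ 24 cm

A Layer 1: 0.6 × 230 × 3.2×10⁻⁴ = 0.04416 m
A 0.95 × 370 × 2.9×10⁻⁴ = 0.101935 m
A 1600 × 0.53 × 1.7×10⁻⁴ = 0.14416 m
A total: 0.290255 m
B Layer 1: 1.5×10⁻⁴ × 0.72 × 85 = 0.00918 m
B Layer 2: 0.62 × 610 × 1.1×10⁻⁴ = 0.041602 m
B total: 0.050782 m
Difference: 0.290255 − 0.050782 = 0.239473 m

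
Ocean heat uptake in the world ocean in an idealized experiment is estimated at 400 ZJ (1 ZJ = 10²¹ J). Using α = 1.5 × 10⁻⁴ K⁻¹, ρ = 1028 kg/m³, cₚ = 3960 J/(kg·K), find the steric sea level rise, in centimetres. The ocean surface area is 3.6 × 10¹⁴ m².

Δh ≈ 4.09 cm

Per unit area: Q = 400×10²¹ / (3.6×10¹⁴) ≈ 1.111×10⁹ J/m²
Δh = αQ/(ρcₚ) = 1.5×10⁻⁴ × 1.111×10⁹ / (1028 × 3960) ≈ 0.040937 m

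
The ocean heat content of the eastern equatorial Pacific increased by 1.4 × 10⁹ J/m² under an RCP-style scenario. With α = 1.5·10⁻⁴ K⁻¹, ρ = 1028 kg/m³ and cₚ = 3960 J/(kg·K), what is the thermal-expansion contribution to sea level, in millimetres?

51.6 mm

Δh = αQ/(ρcₚ) = 1.5×10⁻⁴ × 1.4×10⁹ / (1028 × 3960) ≈ 0.051586 m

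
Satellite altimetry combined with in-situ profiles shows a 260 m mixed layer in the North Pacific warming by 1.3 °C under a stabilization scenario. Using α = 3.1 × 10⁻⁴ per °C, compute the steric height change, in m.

0.105 m

Δh = αΔT·H = 3.1×10⁻⁴ × 1.3 × 260 = 0.10478 m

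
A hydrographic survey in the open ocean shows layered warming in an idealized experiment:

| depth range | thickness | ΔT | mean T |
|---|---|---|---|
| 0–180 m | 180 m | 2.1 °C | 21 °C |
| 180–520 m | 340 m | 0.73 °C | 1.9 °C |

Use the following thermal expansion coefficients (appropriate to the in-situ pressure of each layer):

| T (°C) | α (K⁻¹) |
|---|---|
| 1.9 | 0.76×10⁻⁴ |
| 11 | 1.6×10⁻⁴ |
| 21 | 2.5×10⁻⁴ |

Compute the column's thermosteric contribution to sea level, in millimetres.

Layer 1 at 21 °C → α = 2.5×10⁻⁴ K⁻¹
Layer 2 at 1.9 °C → α = 0.76×10⁻⁴ K⁻¹
2.5×10⁻⁴ × 180 × 2.1 = 0.09450 m
Layer 2: 0.76×10⁻⁴ × 340 × 0.73 = 0.0188632 m
Δh = 0.09450 + 0.0188632 = 0.1133632 m

about 113 mm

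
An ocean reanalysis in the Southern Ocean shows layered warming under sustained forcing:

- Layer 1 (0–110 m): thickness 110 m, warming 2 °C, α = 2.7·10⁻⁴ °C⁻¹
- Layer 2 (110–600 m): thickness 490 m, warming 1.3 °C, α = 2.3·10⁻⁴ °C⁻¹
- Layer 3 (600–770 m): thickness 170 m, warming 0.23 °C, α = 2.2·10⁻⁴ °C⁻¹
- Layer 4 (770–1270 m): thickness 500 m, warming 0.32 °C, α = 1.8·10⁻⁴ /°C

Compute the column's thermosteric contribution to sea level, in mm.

2.7×10⁻⁴ × 110 × 2 = 0.05940 m
Layer 2: 1.3 × 2.3×10⁻⁴ × 490 = 0.14651 m
Layer 3: 170 × 2.2×10⁻⁴ × 0.23 = 0.008602 m
Layer 4: 500 × 0.32 × 1.8×10⁻⁴ = 0.02880 m
Δh = 0.05940 + 0.14651 + 0.008602 + 0.02880 = 0.243312 m

243 mm of thermosteric rise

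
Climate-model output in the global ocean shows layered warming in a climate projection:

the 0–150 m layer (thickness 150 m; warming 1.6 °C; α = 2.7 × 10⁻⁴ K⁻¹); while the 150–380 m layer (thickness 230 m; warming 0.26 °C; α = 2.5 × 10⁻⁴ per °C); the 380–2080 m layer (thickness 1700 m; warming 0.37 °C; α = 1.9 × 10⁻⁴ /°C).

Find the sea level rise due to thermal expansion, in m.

2.7×10⁻⁴ × 1.6 × 150 = 0.06480 m
Layer 2: 2.5×10⁻⁴ × 0.26 × 230 = 0.01495 m
380–2080 m: 1.9×10⁻⁴ × 1700 × 0.37 = 0.11951 m
Δh = 0.06480 + 0.01495 + 0.11951 = 0.19926 m

Δh = 0.20 m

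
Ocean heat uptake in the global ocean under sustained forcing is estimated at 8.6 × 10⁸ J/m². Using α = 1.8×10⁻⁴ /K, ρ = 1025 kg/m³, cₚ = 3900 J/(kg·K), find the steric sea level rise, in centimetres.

3.87 cm

Δh = αQ/(ρcₚ) = 1.8×10⁻⁴ × 8.6×10⁸ / (1025 × 3900) ≈ 0.038724 m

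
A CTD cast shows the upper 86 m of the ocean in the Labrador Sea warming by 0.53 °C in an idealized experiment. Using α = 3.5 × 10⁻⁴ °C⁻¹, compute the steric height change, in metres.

Δh = 0.016 m

Δh = αΔT·H = 3.5×10⁻⁴ × 0.53 × 86 = 0.015953 m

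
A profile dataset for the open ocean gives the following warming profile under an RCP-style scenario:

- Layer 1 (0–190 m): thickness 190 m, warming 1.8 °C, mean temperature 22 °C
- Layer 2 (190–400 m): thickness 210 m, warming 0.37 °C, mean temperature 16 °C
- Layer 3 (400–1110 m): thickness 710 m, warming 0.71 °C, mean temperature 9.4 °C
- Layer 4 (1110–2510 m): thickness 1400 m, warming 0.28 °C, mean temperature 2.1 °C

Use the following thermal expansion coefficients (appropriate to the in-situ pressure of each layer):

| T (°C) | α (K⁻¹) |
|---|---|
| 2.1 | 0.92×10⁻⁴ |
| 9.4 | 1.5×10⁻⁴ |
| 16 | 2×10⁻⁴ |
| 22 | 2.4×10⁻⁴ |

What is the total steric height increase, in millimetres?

about 210 mm

Layer 1 at 22 °C → α = 2.4×10⁻⁴ K⁻¹
Layer 2 at 16 °C → α = 2×10⁻⁴ K⁻¹
Layer 3 at 9.4 °C → α = 1.5×10⁻⁴ K⁻¹
Layer 4 at 2.1 °C → α = 0.92×10⁻⁴ K⁻¹
190 × 1.8 × 2.4×10⁻⁴ = 0.08208 m
0.37 × 210 × 2×10⁻⁴ = 0.01554 m
710 × 1.5×10⁻⁴ × 0.71 = 0.075615 m
1110–2510 m: 0.92×10⁻⁴ × 1400 × 0.28 = 0.036064 m
Δh = 0.08208 + 0.01554 + 0.075615 + 0.036064 = 0.209299 m ≈ 210 mm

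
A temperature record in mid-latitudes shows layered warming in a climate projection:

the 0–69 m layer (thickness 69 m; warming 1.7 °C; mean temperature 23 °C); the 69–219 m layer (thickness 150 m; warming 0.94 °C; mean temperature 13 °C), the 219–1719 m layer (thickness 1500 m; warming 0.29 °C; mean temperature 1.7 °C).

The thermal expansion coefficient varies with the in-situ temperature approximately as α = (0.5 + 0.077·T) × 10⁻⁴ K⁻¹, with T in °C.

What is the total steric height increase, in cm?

Δh = 7.5 cm

Layer 1: α = (0.5 + 0.077×23)×10⁻⁴ = 2.271×10⁻⁴ K⁻¹
Layer 2: α = (0.5 + 0.077×13)×10⁻⁴ = 1.501×10⁻⁴ K⁻¹
Layer 3: α = (0.5 + 0.077×1.7)×10⁻⁴ = 0.6309×10⁻⁴ K⁻¹
0–69 m: 2.271×10⁻⁴ × 69 × 1.7 = 0.02663883 m
0.94 × 1.501×10⁻⁴ × 150 = 0.0211641 m
Layer 3: 0.6309×10⁻⁴ × 1500 × 0.29 = 0.02744415 m
Δh = 0.02663883 + 0.0211641 + 0.02744415 = 0.07524708 m ≈ 7.5 cm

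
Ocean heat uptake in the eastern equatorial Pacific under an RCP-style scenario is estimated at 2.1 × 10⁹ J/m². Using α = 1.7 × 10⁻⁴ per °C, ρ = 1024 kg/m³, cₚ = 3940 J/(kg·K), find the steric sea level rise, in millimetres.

Δh = αQ/(ρcₚ) = 1.7×10⁻⁴ × 2.1×10⁹ / (1024 × 3940) ≈ 0.088485 m

Δh ≈ 88 mm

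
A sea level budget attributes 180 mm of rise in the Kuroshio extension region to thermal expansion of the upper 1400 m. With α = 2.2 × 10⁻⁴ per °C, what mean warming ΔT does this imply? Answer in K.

ΔT = Δh/(αH) = 0.18 / (2.2×10⁻⁴ × 1400) ≈ 0.5844 K

ΔT ≈ 0.58 K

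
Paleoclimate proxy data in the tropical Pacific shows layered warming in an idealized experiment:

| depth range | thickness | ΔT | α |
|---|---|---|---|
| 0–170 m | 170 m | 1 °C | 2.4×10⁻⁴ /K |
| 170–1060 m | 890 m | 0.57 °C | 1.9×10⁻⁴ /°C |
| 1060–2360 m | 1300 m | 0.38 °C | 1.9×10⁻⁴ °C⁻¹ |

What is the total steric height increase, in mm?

0–170 m: 1 × 170 × 2.4×10⁻⁴ = 0.04080 m
0.57 × 890 × 1.9×10⁻⁴ = 0.096387 m
0.38 × 1300 × 1.9×10⁻⁴ = 0.09386 m
Δh = 0.04080 + 0.096387 + 0.09386 = 0.231047 m

231 mm of thermosteric rise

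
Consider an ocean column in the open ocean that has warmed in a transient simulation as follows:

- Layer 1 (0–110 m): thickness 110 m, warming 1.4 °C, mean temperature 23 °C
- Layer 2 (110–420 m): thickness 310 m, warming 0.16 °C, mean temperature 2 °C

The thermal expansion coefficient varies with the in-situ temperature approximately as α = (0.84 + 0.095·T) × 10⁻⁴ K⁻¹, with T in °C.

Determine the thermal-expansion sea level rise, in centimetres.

Δh ≈ 5.17 cm

Layer 1: α = (0.84 + 0.095×23)×10⁻⁴ = 3.025×10⁻⁴ K⁻¹
Layer 2: α = (0.84 + 0.095×2)×10⁻⁴ = 1.03×10⁻⁴ K⁻¹
Layer 1: 110 × 3.025×10⁻⁴ × 1.4 = 0.046585 m
Layer 2: 310 × 0.16 × 1.03×10⁻⁴ = 0.0051088 m
Δh = 0.046585 + 0.0051088 = 0.0516938 m ≈ 5.17 cm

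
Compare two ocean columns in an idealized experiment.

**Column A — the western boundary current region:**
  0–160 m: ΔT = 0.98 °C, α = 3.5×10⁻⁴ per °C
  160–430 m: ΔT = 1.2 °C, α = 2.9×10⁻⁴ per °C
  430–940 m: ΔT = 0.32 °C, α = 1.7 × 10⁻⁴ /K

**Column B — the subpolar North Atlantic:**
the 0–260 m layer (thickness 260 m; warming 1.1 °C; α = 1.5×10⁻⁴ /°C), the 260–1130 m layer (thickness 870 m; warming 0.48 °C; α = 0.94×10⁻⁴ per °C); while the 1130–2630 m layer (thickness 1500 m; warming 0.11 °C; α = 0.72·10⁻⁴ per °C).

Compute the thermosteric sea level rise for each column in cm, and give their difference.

Δh_A ≈ 18 cm, Δh_B ≈ 9.4 cm; difference ≈ 8.3 cm

A Layer 1: 0.98 × 160 × 3.5×10⁻⁴ = 0.05488 m
A 160–430 m: 2.9×10⁻⁴ × 1.2 × 270 = 0.09396 m
A Layer 3: 1.7×10⁻⁴ × 0.32 × 510 = 0.027744 m
A total: 0.176584 m
B 1.1 × 260 × 1.5×10⁻⁴ = 0.04290 m
B 260–1130 m: 0.94×10⁻⁴ × 0.48 × 870 = 0.0392544 m
B 0.11 × 0.72×10⁻⁴ × 1500 = 0.01188 m
B total: 0.0940344 m
Difference: 0.176584 − 0.0940344 = 0.0825496 m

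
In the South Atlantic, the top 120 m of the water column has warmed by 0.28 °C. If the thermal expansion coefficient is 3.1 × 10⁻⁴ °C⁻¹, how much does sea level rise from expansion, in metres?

0.010 m

Δh = αΔT·H = 3.1×10⁻⁴ × 0.28 × 120 = 0.010416 m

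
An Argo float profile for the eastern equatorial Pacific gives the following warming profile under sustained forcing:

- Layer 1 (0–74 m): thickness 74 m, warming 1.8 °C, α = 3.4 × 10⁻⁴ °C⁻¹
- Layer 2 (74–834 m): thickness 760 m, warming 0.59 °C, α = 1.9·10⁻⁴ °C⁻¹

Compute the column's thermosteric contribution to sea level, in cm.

Layer 1: 1.8 × 74 × 3.4×10⁻⁴ = 0.045288 m
74–834 m: 1.9×10⁻⁴ × 0.59 × 760 = 0.085196 m
Δh = 0.045288 + 0.085196 = 0.130484 m

13 cm of thermosteric rise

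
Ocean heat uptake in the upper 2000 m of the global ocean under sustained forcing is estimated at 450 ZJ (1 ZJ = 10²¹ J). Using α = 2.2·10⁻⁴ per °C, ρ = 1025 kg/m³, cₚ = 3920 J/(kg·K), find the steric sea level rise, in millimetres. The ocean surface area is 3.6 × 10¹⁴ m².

Per unit area: Q = 450×10²¹ / (3.6×10¹⁴) = 1.25×10⁹ J/m²
Δh = αQ/(ρcₚ) = 2.2×10⁻⁴ × 1.25×10⁹ / (1025 × 3920) ≈ 0.068442 m

Δh ≈ 68 mm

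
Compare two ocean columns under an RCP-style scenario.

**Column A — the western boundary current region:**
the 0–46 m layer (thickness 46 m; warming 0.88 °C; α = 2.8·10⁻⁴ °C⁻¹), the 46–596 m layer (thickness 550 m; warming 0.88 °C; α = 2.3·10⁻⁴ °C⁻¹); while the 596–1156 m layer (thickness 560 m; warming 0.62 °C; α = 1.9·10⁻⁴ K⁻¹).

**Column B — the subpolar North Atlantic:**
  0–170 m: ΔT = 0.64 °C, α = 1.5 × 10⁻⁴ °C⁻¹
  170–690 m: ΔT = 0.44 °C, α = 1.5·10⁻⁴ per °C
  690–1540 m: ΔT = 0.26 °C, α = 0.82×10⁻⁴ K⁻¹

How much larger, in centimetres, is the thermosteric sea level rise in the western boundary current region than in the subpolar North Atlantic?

Δh_A − Δh_B ≈ 12 cm

A Layer 1: 2.8×10⁻⁴ × 0.88 × 46 = 0.0113344 m
A 2.3×10⁻⁴ × 550 × 0.88 = 0.11132 m
A 0.62 × 1.9×10⁻⁴ × 560 = 0.065968 m
A total: 0.1886224 m
B 0.64 × 170 × 1.5×10⁻⁴ = 0.01632 m
B Layer 2: 520 × 0.44 × 1.5×10⁻⁴ = 0.03432 m
B 690–1540 m: 850 × 0.82×10⁻⁴ × 0.26 = 0.018122 m
B total: 0.068762 m
Difference: 0.1886224 − 0.068762 = 0.1198604 m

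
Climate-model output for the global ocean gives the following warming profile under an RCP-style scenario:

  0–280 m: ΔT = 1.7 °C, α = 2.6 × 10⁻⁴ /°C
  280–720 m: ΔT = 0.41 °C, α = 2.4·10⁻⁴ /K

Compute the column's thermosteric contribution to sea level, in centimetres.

0–280 m: 280 × 1.7 × 2.6×10⁻⁴ = 0.12376 m
440 × 0.41 × 2.4×10⁻⁴ = 0.043296 m
Δh = 0.12376 + 0.043296 = 0.167056 m ≈ 17 cm

17 cm of thermosteric rise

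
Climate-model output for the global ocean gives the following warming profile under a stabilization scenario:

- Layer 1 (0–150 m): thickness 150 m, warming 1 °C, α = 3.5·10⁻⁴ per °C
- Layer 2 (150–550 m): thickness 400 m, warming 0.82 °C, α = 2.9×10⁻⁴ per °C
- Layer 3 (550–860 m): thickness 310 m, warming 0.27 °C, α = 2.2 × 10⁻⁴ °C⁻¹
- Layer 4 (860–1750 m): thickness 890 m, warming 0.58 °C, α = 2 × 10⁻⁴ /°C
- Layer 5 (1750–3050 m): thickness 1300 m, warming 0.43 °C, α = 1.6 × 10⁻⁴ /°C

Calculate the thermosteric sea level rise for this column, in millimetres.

about 359 mm

0–150 m: 150 × 1 × 3.5×10⁻⁴ = 0.05250 m
150–550 m: 400 × 0.82 × 2.9×10⁻⁴ = 0.09512 m
310 × 2.2×10⁻⁴ × 0.27 = 0.018414 m
0.58 × 890 × 2×10⁻⁴ = 0.10324 m
1750–3050 m: 1300 × 1.6×10⁻⁴ × 0.43 = 0.08944 m
Δh = 0.05250 + 0.09512 + 0.018414 + 0.10324 + 0.08944 = 0.358714 m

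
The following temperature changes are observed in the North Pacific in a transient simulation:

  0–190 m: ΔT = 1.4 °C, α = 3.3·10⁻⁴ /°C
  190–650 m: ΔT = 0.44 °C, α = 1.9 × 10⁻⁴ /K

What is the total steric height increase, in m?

0.126 m of thermosteric rise

Layer 1: 3.3×10⁻⁴ × 190 × 1.4 = 0.08778 m
190–650 m: 0.44 × 460 × 1.9×10⁻⁴ = 0.038456 m
Δh = 0.08778 + 0.038456 = 0.126236 m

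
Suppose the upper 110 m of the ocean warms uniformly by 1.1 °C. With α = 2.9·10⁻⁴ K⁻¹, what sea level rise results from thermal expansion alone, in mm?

35.1 mm

Δh = αΔT·H = 2.9×10⁻⁴ × 1.1 × 110 = 0.03509 m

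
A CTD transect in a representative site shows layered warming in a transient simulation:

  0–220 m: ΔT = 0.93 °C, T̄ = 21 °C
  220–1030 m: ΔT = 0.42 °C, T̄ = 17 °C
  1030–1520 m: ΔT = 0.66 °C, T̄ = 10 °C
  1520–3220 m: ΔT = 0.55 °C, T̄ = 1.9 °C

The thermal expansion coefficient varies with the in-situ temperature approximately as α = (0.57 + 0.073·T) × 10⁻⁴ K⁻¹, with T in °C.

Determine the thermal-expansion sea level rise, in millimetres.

Layer 1: α = (0.57 + 0.073×21)×10⁻⁴ = 2.103×10⁻⁴ K⁻¹
Layer 2: α = (0.57 + 0.073×17)×10⁻⁴ = 1.811×10⁻⁴ K⁻¹
Layer 3: α = (0.57 + 0.073×10)×10⁻⁴ = 1.3×10⁻⁴ K⁻¹
Layer 4: α = (0.57 + 0.073×1.9)×10⁻⁴ = 0.7087×10⁻⁴ K⁻¹
0–220 m: 2.103×10⁻⁴ × 0.93 × 220 = 0.04302738 m
Layer 2: 0.42 × 810 × 1.811×10⁻⁴ = 0.06161022 m
Layer 3: 0.66 × 490 × 1.3×10⁻⁴ = 0.042042 m
1520–3220 m: 1700 × 0.7087×10⁻⁴ × 0.55 = 0.06626345 m
Δh = 0.04302738 + 0.06161022 + 0.042042 + 0.06626345 = 0.21294305 m

213 mm of thermosteric rise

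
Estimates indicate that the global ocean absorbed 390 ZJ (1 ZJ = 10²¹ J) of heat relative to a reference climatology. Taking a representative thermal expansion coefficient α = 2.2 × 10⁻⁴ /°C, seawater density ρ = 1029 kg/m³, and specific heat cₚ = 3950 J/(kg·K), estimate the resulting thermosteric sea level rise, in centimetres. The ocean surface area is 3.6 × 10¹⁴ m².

Per unit area: Q = 390×10²¹ / (3.6×10¹⁴) ≈ 1.083×10⁹ J/m²
Δh = αQ/(ρcₚ) = 2.2×10⁻⁴ × 1.083×10⁹ / (1029 × 3950) ≈ 0.058619 m

5.86 cm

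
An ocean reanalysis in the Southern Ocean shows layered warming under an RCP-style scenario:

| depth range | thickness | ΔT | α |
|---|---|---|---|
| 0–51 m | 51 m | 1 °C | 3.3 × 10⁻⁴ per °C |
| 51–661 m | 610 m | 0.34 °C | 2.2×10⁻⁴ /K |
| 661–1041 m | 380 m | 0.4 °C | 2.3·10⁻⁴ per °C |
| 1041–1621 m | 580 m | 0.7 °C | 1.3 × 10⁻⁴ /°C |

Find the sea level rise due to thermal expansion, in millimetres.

Layer 1: 51 × 1 × 3.3×10⁻⁴ = 0.01683 m
0.34 × 2.2×10⁻⁴ × 610 = 0.045628 m
2.3×10⁻⁴ × 0.4 × 380 = 0.03496 m
Layer 4: 0.7 × 580 × 1.3×10⁻⁴ = 0.05278 m
Δh = 0.01683 + 0.045628 + 0.03496 + 0.05278 = 0.150198 m

150 mm of thermosteric rise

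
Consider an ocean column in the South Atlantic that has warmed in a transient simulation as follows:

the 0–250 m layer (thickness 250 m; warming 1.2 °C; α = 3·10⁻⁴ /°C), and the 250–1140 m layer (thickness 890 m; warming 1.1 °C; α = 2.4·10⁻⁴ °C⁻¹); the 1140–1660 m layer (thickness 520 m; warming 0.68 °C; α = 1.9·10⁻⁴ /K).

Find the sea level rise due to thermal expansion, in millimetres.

392 mm of thermosteric rise

0–250 m: 1.2 × 250 × 3×10⁻⁴ = 0.09000 m
890 × 2.4×10⁻⁴ × 1.1 = 0.23496 m
Layer 3: 0.68 × 1.9×10⁻⁴ × 520 = 0.067184 m
Δh = 0.09000 + 0.23496 + 0.067184 = 0.392144 m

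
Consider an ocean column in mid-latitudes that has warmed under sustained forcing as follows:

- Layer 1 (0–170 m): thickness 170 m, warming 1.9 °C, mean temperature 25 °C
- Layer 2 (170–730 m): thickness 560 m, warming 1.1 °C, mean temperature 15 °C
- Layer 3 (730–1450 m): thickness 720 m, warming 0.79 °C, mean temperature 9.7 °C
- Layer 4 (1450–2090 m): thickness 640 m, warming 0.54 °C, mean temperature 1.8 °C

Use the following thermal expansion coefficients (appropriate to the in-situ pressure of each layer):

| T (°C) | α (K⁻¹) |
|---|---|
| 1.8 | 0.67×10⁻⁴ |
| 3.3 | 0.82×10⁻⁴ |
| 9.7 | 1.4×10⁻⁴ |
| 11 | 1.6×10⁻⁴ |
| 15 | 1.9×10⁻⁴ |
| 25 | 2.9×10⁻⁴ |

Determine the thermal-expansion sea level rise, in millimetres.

310 mm of thermosteric rise

Layer 1 at 25 °C → α = 2.9×10⁻⁴ K⁻¹
Layer 2 at 15 °C → α = 1.9×10⁻⁴ K⁻¹
Layer 3 at 9.7 °C → α = 1.4×10⁻⁴ K⁻¹
Layer 4 at 1.8 °C → α = 0.67×10⁻⁴ K⁻¹
1.9 × 170 × 2.9×10⁻⁴ = 0.09367 m
170–730 m: 1.1 × 1.9×10⁻⁴ × 560 = 0.11704 m
1.4×10⁻⁴ × 0.79 × 720 = 0.079632 m
1450–2090 m: 640 × 0.54 × 0.67×10⁻⁴ = 0.0231552 m
Δh = 0.09367 + 0.11704 + 0.079632 + 0.0231552 = 0.3134972 m ≈ 310 mm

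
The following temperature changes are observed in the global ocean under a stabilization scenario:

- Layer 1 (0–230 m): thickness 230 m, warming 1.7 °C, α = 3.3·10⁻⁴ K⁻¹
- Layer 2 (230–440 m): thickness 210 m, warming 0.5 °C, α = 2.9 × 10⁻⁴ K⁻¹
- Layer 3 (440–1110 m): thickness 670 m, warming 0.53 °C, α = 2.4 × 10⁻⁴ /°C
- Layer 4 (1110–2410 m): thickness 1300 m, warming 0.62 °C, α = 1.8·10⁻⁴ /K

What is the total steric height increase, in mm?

390 mm

230 × 3.3×10⁻⁴ × 1.7 = 0.12903 m
230–440 m: 2.9×10⁻⁴ × 0.5 × 210 = 0.03045 m
2.4×10⁻⁴ × 0.53 × 670 = 0.085224 m
1110–2410 m: 1.8×10⁻⁴ × 1300 × 0.62 = 0.14508 m
Δh = 0.12903 + 0.03045 + 0.085224 + 0.14508 = 0.389784 m ≈ 390 mm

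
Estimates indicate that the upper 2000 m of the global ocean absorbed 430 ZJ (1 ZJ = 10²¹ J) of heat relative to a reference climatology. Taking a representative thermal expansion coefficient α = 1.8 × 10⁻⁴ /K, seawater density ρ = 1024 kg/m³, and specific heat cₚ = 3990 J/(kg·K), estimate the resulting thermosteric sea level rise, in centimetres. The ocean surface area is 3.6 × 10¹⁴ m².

Δh ≈ 5.26 cm

Per unit area: Q = 430×10²¹ / (3.6×10¹⁴) ≈ 1.194×10⁹ J/m²
Δh = αQ/(ρcₚ) = 1.8×10⁻⁴ × 1.194×10⁹ / (1024 × 3990) ≈ 0.052602 m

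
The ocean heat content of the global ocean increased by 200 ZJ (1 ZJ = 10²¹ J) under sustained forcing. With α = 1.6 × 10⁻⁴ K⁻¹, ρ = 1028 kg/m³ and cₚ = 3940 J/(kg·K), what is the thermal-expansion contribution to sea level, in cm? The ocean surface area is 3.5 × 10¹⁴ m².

2.26 cm

Per unit area: Q = 200×10²¹ / (3.5×10¹⁴) ≈ 5.714×10⁸ J/m²
Δh = αQ/(ρcₚ) = 1.6×10⁻⁴ × 5.714×10⁸ / (1028 × 3940) ≈ 0.022572 m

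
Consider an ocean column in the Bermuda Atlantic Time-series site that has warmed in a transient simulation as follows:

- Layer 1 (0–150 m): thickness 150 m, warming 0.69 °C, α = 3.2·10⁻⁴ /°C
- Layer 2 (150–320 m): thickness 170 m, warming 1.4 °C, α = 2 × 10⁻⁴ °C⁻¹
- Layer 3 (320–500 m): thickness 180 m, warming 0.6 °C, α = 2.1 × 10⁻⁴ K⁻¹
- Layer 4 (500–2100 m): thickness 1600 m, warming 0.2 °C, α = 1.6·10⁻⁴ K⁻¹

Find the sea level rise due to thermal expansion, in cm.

0.69 × 150 × 3.2×10⁻⁴ = 0.03312 m
Layer 2: 1.4 × 170 × 2×10⁻⁴ = 0.04760 m
0.6 × 2.1×10⁻⁴ × 180 = 0.02268 m
0.2 × 1600 × 1.6×10⁻⁴ = 0.05120 m
Δh = 0.03312 + 0.04760 + 0.02268 + 0.05120 = 0.15460 m

about 15 cm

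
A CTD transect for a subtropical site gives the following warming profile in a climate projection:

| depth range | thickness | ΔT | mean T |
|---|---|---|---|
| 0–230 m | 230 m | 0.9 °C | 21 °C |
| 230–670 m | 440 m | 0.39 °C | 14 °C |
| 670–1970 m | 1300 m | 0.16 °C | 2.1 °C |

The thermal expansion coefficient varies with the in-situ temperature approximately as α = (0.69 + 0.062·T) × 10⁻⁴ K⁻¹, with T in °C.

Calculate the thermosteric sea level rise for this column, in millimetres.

Layer 1: α = (0.69 + 0.062×21)×10⁻⁴ = 1.992×10⁻⁴ K⁻¹
Layer 2: α = (0.69 + 0.062×14)×10⁻⁴ = 1.558×10⁻⁴ K⁻¹
Layer 3: α = (0.69 + 0.062×2.1)×10⁻⁴ = 0.8202×10⁻⁴ K⁻¹
0–230 m: 230 × 1.992×10⁻⁴ × 0.9 = 0.0412344 m
0.39 × 440 × 1.558×10⁻⁴ = 0.02673528 m
0.8202×10⁻⁴ × 1300 × 0.16 = 0.01706016 m
Δh = 0.0412344 + 0.02673528 + 0.01706016 = 0.08502984 m

Δh ≈ 85.0 mm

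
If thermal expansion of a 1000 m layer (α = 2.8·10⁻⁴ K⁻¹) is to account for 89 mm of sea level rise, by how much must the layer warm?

ΔT ≈ 0.318 K

ΔT = Δh/(αH) = 0.089 / (2.8×10⁻⁴ × 1000) ≈ 0.3179 K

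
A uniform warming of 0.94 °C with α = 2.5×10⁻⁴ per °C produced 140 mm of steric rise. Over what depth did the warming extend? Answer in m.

H ≈ 596 m

H = Δh/(αΔT) = 0.14 / (2.5×10⁻⁴ × 0.94) ≈ 595.7 m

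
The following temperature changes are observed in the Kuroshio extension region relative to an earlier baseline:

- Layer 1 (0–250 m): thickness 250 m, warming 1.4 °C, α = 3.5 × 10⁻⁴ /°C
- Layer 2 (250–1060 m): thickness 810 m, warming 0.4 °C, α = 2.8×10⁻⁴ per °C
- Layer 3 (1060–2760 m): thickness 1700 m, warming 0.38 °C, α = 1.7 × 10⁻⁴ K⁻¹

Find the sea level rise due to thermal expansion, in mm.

0–250 m: 250 × 3.5×10⁻⁴ × 1.4 = 0.12250 m
250–1060 m: 810 × 2.8×10⁻⁴ × 0.4 = 0.09072 m
1060–2760 m: 0.38 × 1700 × 1.7×10⁻⁴ = 0.10982 m
Δh = 0.12250 + 0.09072 + 0.10982 = 0.32304 m

Δh = 323 mm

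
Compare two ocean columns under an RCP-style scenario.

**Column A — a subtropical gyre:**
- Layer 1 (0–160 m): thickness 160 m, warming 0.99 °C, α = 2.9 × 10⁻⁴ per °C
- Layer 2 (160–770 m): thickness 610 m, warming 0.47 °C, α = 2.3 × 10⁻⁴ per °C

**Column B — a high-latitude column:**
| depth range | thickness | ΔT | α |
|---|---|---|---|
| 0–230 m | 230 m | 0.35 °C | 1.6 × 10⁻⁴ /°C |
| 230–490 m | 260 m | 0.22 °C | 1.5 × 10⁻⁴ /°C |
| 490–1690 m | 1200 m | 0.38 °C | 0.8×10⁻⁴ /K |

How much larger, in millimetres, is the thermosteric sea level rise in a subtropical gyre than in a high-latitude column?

A Layer 1: 2.9×10⁻⁴ × 0.99 × 160 = 0.045936 m
A 160–770 m: 610 × 0.47 × 2.3×10⁻⁴ = 0.065941 m
A total: 0.111877 m
B Layer 1: 0.35 × 230 × 1.6×10⁻⁴ = 0.01288 m
B 230–490 m: 260 × 1.5×10⁻⁴ × 0.22 = 0.00858 m
B 490–1690 m: 1200 × 0.38 × 0.8×10⁻⁴ = 0.03648 m
B total: 0.05794 m
Difference: 0.111877 − 0.05794 = 0.053937 m

54 mm larger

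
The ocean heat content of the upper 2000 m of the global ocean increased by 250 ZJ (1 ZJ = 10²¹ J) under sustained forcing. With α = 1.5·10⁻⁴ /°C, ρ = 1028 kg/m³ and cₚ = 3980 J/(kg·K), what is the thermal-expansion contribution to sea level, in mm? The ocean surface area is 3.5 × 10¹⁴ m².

Per unit area: Q = 250×10²¹ / (3.5×10¹⁴) ≈ 7.143×10⁸ J/m²
Δh = αQ/(ρcₚ) = 1.5×10⁻⁴ × 7.143×10⁸ / (1028 × 3980) ≈ 0.026188 m

Δh = 26.2 mm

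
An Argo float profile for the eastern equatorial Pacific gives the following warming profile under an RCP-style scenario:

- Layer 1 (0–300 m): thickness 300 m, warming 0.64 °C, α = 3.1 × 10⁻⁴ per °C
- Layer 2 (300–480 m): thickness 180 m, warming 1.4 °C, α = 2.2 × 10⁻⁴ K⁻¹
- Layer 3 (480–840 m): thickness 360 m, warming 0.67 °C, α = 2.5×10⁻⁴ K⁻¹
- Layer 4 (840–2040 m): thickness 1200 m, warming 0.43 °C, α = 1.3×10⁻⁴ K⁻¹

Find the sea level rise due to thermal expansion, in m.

Layer 1: 300 × 3.1×10⁻⁴ × 0.64 = 0.05952 m
300–480 m: 180 × 2.2×10⁻⁴ × 1.4 = 0.05544 m
Layer 3: 360 × 0.67 × 2.5×10⁻⁴ = 0.06030 m
Layer 4: 1.3×10⁻⁴ × 0.43 × 1200 = 0.06708 m
Δh = 0.05952 + 0.05544 + 0.06030 + 0.06708 = 0.24234 m

Δh = 0.24 m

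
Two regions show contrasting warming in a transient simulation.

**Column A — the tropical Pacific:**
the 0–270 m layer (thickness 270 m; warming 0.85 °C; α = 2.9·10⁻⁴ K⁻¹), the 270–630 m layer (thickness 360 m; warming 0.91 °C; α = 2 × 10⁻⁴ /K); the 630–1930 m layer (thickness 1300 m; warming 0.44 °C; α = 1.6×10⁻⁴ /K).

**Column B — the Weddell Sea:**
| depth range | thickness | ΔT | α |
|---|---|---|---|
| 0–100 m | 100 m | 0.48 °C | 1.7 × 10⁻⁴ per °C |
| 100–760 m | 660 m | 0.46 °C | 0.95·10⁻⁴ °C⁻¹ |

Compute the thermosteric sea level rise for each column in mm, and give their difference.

A 270 × 0.85 × 2.9×10⁻⁴ = 0.066555 m
A 270–630 m: 2×10⁻⁴ × 0.91 × 360 = 0.06552 m
A 630–1930 m: 0.44 × 1300 × 1.6×10⁻⁴ = 0.09152 m
A total: 0.223595 m
B 0–100 m: 1.7×10⁻⁴ × 100 × 0.48 = 0.00816 m
B 660 × 0.46 × 0.95×10⁻⁴ = 0.028842 m
B total: 0.037002 m
Difference: 0.223595 − 0.037002 = 0.186593 m

A: 220 mm; B: 37 mm; difference 190 mm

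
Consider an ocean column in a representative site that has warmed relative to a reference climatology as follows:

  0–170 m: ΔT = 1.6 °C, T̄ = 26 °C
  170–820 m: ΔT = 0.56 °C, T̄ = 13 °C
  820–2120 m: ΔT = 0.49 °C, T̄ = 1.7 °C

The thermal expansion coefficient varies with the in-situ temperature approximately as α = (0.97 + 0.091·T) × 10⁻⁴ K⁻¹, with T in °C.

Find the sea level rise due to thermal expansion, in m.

Layer 1: α = (0.97 + 0.091×26)×10⁻⁴ = 3.336×10⁻⁴ K⁻¹
Layer 2: α = (0.97 + 0.091×13)×10⁻⁴ = 2.153×10⁻⁴ K⁻¹
Layer 3: α = (0.97 + 0.091×1.7)×10⁻⁴ = 1.1247×10⁻⁴ K⁻¹
0–170 m: 3.336×10⁻⁴ × 170 × 1.6 = 0.0907392 m
Layer 2: 0.56 × 650 × 2.153×10⁻⁴ = 0.0783692 m
0.49 × 1300 × 1.1247×10⁻⁴ = 0.07164339 m
Δh = 0.0907392 + 0.0783692 + 0.07164339 = 0.24075179 m

Δh ≈ 0.241 m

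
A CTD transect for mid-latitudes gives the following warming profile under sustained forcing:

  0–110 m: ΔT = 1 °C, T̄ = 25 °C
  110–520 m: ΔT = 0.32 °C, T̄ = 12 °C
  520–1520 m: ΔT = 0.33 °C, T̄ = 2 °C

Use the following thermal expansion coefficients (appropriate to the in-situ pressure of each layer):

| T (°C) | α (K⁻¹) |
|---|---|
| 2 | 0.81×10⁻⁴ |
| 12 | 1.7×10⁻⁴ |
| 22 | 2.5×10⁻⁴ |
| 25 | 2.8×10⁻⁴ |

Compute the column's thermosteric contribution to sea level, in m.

Layer 1 at 25 °C → α = 2.8×10⁻⁴ K⁻¹
Layer 2 at 12 °C → α = 1.7×10⁻⁴ K⁻¹
Layer 3 at 2 °C → α = 0.81×10⁻⁴ K⁻¹
110 × 2.8×10⁻⁴ × 1 = 0.03080 m
110–520 m: 0.32 × 410 × 1.7×10⁻⁴ = 0.022304 m
520–1520 m: 1000 × 0.81×10⁻⁴ × 0.33 = 0.02673 m
Δh = 0.03080 + 0.022304 + 0.02673 = 0.079834 m ≈ 0.0798 m

0.0798 m of thermosteric rise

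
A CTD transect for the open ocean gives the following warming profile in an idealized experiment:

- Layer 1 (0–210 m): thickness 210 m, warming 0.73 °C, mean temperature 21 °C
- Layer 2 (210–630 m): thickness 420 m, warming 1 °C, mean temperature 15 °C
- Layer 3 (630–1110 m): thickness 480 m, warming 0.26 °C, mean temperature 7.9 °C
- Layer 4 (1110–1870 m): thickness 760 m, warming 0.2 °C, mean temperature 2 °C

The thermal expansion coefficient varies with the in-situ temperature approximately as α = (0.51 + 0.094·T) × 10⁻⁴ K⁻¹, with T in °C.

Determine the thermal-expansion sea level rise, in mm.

Layer 1: α = (0.51 + 0.094×21)×10⁻⁴ = 2.484×10⁻⁴ K⁻¹
Layer 2: α = (0.51 + 0.094×15)×10⁻⁴ = 1.92×10⁻⁴ K⁻¹
Layer 3: α = (0.51 + 0.094×7.9)×10⁻⁴ = 1.2526×10⁻⁴ K⁻¹
Layer 4: α = (0.51 + 0.094×2)×10⁻⁴ = 0.698×10⁻⁴ K⁻¹
0–210 m: 2.484×10⁻⁴ × 0.73 × 210 = 0.03807972 m
1.92×10⁻⁴ × 420 × 1 = 0.08064 m
Layer 3: 0.26 × 1.2526×10⁻⁴ × 480 = 0.015632448 m
0.698×10⁻⁴ × 0.2 × 760 = 0.0106096 m
Δh = 0.03807972 + 0.08064 + 0.015632448 + 0.0106096 = 0.144961768 m

Δh ≈ 145 mm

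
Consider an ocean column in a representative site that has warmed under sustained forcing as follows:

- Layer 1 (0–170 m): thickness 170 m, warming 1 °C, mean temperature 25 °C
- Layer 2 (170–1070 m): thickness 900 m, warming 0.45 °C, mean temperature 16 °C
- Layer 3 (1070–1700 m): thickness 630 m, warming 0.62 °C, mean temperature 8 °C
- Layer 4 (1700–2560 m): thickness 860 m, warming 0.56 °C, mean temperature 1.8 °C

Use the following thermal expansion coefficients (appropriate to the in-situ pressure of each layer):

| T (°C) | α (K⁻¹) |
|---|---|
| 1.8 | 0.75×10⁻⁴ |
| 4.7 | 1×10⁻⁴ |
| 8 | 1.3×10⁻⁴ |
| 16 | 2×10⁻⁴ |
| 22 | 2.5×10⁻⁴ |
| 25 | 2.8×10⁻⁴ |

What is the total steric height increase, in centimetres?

Layer 1 at 25 °C → α = 2.8×10⁻⁴ K⁻¹
Layer 2 at 16 °C → α = 2×10⁻⁴ K⁻¹
Layer 3 at 8 °C → α = 1.3×10⁻⁴ K⁻¹
Layer 4 at 1.8 °C → α = 0.75×10⁻⁴ K⁻¹
2.8×10⁻⁴ × 170 × 1 = 0.04760 m
900 × 0.45 × 2×10⁻⁴ = 0.08100 m
1070–1700 m: 630 × 1.3×10⁻⁴ × 0.62 = 0.050778 m
1700–2560 m: 0.75×10⁻⁴ × 860 × 0.56 = 0.03612 m
Δh = 0.04760 + 0.08100 + 0.050778 + 0.03612 = 0.215498 m ≈ 21.5 cm

21.5 cm of thermosteric rise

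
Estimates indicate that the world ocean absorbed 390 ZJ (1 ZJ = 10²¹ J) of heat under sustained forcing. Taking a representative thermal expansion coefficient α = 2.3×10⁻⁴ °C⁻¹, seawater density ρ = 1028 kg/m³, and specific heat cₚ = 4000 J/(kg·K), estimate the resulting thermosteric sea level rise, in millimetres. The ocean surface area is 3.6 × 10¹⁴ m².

Per unit area: Q = 390×10²¹ / (3.6×10¹⁴) ≈ 1.083×10⁹ J/m²
Δh = αQ/(ρcₚ) = 2.3×10⁻⁴ × 1.083×10⁹ / (1028 × 4000) ≈ 0.060576 m

61 mm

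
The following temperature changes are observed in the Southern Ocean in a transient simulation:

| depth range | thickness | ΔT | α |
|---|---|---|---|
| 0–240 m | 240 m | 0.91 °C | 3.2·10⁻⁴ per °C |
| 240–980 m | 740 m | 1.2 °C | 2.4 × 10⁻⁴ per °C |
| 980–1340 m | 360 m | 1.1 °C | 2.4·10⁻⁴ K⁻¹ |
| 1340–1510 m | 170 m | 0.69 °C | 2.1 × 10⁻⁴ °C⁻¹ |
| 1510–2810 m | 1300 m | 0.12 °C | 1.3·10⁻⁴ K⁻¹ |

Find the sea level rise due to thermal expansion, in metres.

Layer 1: 3.2×10⁻⁴ × 240 × 0.91 = 0.069888 m
Layer 2: 740 × 2.4×10⁻⁴ × 1.2 = 0.21312 m
2.4×10⁻⁴ × 1.1 × 360 = 0.09504 m
1340–1510 m: 0.69 × 2.1×10⁻⁴ × 170 = 0.024633 m
1.3×10⁻⁴ × 0.12 × 1300 = 0.02028 m
Δh = 0.069888 + 0.21312 + 0.09504 + 0.024633 + 0.02028 = 0.422961 m ≈ 0.423 m

0.423 m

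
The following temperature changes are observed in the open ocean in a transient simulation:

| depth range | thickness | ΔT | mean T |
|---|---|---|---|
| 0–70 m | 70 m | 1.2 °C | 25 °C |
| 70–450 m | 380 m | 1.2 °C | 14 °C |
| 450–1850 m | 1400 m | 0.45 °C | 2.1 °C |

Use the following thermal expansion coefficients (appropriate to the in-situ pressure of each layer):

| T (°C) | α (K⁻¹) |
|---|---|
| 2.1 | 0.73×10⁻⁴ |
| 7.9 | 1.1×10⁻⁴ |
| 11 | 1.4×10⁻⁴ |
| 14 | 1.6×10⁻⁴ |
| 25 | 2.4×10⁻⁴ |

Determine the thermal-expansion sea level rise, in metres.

Layer 1 at 25 °C → α = 2.4×10⁻⁴ K⁻¹
Layer 2 at 14 °C → α = 1.6×10⁻⁴ K⁻¹
Layer 3 at 2.1 °C → α = 0.73×10⁻⁴ K⁻¹
0–70 m: 70 × 1.2 × 2.4×10⁻⁴ = 0.02016 m
Layer 2: 1.6×10⁻⁴ × 1.2 × 380 = 0.07296 m
450–1850 m: 0.45 × 0.73×10⁻⁴ × 1400 = 0.04599 m
Δh = 0.02016 + 0.07296 + 0.04599 = 0.13911 m

0.14 m of thermosteric rise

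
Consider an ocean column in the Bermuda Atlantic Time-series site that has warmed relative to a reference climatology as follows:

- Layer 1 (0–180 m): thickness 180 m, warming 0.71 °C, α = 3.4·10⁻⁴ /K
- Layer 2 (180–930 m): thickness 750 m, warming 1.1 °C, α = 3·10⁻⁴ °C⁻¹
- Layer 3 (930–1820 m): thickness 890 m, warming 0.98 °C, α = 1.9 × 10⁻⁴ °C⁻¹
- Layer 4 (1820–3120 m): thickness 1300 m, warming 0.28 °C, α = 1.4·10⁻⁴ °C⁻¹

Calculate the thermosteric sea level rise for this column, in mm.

Δh ≈ 508 mm

0–180 m: 0.71 × 3.4×10⁻⁴ × 180 = 0.043452 m
180–930 m: 1.1 × 750 × 3×10⁻⁴ = 0.24750 m
0.98 × 890 × 1.9×10⁻⁴ = 0.165718 m
1820–3120 m: 0.28 × 1300 × 1.4×10⁻⁴ = 0.05096 m
Δh = 0.043452 + 0.24750 + 0.165718 + 0.05096 = 0.50763 m ≈ 508 mm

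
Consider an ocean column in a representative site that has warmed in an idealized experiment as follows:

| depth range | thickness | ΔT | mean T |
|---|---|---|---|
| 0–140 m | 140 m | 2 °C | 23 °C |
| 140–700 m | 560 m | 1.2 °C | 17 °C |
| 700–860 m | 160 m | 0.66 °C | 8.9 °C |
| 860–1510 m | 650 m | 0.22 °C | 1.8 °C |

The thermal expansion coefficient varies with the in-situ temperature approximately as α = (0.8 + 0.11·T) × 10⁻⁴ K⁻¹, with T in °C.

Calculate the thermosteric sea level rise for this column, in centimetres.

Layer 1: α = (0.8 + 0.11×23)×10⁻⁴ = 3.33×10⁻⁴ K⁻¹
Layer 2: α = (0.8 + 0.11×17)×10⁻⁴ = 2.67×10⁻⁴ K⁻¹
Layer 3: α = (0.8 + 0.11×8.9)×10⁻⁴ = 1.779×10⁻⁴ K⁻¹
Layer 4: α = (0.8 + 0.11×1.8)×10⁻⁴ = 0.998×10⁻⁴ K⁻¹
140 × 2 × 3.33×10⁻⁴ = 0.09324 m
140–700 m: 560 × 1.2 × 2.67×10⁻⁴ = 0.179424 m
700–860 m: 0.66 × 160 × 1.779×10⁻⁴ = 0.01878624 m
0.998×10⁻⁴ × 0.22 × 650 = 0.0142714 m
Δh = 0.09324 + 0.179424 + 0.01878624 + 0.0142714 = 0.30572164 m

Δh = 30.6 cm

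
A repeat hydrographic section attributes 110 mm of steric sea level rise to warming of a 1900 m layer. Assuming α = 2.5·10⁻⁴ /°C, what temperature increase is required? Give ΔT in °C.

ΔT = Δh/(αH) = 0.11 / (2.5×10⁻⁴ × 1900) ≈ 0.2316 °C

0.23 °C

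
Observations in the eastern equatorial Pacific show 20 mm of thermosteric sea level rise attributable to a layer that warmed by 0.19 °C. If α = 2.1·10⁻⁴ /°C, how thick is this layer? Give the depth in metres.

about 501 m

H = Δh/(αΔT) = 0.02 / (2.1×10⁻⁴ × 0.19) ≈ 501.3 m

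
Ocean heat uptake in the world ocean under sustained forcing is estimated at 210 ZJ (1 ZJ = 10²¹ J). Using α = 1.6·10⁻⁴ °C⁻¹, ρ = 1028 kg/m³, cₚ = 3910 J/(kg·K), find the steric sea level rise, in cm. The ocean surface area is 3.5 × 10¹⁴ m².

Δh ≈ 2.39 cm

Per unit area: Q = 210×10²¹ / (3.5×10¹⁴) = 6×10⁸ J/m²
Δh = αQ/(ρcₚ) = 1.6×10⁻⁴ × 6×10⁸ / (1028 × 3910) ≈ 0.023884 m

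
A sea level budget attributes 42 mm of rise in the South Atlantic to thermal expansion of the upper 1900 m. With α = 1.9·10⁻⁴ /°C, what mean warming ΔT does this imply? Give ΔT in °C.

ΔT ≈ 0.116 °C

ΔT = Δh/(αH) = 0.042 / (1.9×10⁻⁴ × 1900) ≈ 0.1163 °C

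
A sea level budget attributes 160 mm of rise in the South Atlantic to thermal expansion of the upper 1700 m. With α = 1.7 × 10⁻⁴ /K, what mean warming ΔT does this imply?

ΔT = Δh/(αH) = 0.16 / (1.7×10⁻⁴ × 1700) ≈ 0.5536 °C

0.554 °C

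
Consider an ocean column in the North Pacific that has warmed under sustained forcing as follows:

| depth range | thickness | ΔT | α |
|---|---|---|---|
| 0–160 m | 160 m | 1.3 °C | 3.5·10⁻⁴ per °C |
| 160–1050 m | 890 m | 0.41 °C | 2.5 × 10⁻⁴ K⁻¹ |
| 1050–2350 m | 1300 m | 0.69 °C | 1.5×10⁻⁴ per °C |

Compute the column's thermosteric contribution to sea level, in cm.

3.5×10⁻⁴ × 1.3 × 160 = 0.07280 m
0.41 × 890 × 2.5×10⁻⁴ = 0.091225 m
1300 × 0.69 × 1.5×10⁻⁴ = 0.13455 m
Δh = 0.07280 + 0.091225 + 0.13455 = 0.298575 m ≈ 30 cm

Δh ≈ 30 cm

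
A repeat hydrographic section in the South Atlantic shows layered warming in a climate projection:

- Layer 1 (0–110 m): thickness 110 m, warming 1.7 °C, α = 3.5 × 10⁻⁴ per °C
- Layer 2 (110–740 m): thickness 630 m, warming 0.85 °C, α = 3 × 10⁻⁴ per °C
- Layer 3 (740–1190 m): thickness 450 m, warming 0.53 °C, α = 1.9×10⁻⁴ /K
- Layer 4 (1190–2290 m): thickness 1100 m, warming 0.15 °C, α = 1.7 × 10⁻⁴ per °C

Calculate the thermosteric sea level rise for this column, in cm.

Δh ≈ 29.9 cm

3.5×10⁻⁴ × 1.7 × 110 = 0.06545 m
110–740 m: 0.85 × 630 × 3×10⁻⁴ = 0.16065 m
450 × 0.53 × 1.9×10⁻⁴ = 0.045315 m
1.7×10⁻⁴ × 1100 × 0.15 = 0.02805 m
Δh = 0.06545 + 0.16065 + 0.045315 + 0.02805 = 0.299465 m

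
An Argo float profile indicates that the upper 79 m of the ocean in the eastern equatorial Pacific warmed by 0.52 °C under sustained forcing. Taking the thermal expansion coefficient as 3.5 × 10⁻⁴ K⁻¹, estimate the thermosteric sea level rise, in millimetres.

Δh = αΔT·H = 3.5×10⁻⁴ × 0.52 × 79 = 0.014378 m

Δh = 14 mm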